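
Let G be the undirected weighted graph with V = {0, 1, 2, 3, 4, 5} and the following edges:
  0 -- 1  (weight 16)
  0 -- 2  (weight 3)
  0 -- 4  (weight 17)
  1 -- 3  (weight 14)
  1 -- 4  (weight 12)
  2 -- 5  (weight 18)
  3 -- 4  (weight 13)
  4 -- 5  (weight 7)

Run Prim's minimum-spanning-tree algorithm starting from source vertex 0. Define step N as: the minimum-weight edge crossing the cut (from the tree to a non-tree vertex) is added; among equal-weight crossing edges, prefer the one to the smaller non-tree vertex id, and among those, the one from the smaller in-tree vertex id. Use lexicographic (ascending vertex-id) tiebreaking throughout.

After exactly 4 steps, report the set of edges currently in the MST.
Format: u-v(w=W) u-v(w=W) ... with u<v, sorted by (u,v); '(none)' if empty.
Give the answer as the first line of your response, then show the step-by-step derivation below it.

0-1(w=16) 0-2(w=3) 1-4(w=12) 4-5(w=7)

step 1: add edge 0-2 (w=3); MST = {0-2(w=3)}
step 2: add edge 0-1 (w=16); MST = {0-1(w=16) 0-2(w=3)}
step 3: add edge 1-4 (w=12); MST = {0-1(w=16) 0-2(w=3) 1-4(w=12)}
step 4: add edge 4-5 (w=7); MST = {0-1(w=16) 0-2(w=3) 1-4(w=12) 4-5(w=7)}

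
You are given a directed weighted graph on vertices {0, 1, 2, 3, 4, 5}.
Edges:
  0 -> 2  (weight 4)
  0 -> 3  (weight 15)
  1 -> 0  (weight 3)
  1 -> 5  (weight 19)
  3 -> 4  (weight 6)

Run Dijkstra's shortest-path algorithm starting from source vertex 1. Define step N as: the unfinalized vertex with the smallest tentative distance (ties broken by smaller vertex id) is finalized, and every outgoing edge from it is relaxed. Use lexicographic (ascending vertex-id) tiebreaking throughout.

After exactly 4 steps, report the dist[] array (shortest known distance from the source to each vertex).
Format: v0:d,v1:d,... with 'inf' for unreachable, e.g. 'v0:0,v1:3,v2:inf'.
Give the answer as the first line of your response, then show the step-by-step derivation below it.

v0:3,v1:0,v2:7,v3:18,v4:24,v5:19

step 1: dist = v0:3,v1:0,v2:inf,v3:inf,v4:inf,v5:19
step 2: dist = v0:3,v1:0,v2:7,v3:18,v4:inf,v5:19
step 3: dist = v0:3,v1:0,v2:7,v3:18,v4:inf,v5:19
step 4: dist = v0:3,v1:0,v2:7,v3:18,v4:24,v5:19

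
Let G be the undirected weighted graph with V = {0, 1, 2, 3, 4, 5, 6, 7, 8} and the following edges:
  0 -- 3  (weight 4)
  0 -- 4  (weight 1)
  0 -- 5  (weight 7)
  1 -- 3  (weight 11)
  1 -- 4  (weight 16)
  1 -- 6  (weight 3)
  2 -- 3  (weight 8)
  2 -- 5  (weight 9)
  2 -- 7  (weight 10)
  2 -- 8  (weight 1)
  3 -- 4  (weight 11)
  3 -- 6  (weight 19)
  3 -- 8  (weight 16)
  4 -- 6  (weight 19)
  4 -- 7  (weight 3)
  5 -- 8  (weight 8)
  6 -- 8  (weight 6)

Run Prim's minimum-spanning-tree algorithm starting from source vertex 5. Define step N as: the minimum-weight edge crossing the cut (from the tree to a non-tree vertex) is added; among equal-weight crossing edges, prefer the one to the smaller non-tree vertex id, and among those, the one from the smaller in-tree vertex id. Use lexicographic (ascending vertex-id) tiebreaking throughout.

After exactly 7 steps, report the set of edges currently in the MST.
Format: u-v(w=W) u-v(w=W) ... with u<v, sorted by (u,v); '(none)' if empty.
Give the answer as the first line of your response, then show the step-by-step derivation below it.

0-3(w=4) 0-4(w=1) 0-5(w=7) 2-3(w=8) 2-8(w=1) 4-7(w=3) 6-8(w=6)

step 1: add edge 0-5 (w=7); MST = {0-5(w=7)}
step 2: add edge 0-4 (w=1); MST = {0-4(w=1) 0-5(w=7)}
step 3: add edge 4-7 (w=3); MST = {0-4(w=1) 0-5(w=7) 4-7(w=3)}
step 4: add edge 0-3 (w=4); MST = {0-3(w=4) 0-4(w=1) 0-5(w=7) 4-7(w=3)}
step 5: add edge 2-3 (w=8); MST = {0-3(w=4) 0-4(w=1) 0-5(w=7) 2-3(w=8) 4-7(w=3)}
step 6: add edge 2-8 (w=1); MST = {0-3(w=4) 0-4(w=1) 0-5(w=7) 2-3(w=8) 2-8(w=1) 4-7(w=3)}
step 7: add edge 6-8 (w=6); MST = {0-3(w=4) 0-4(w=1) 0-5(w=7) 2-3(w=8) 2-8(w=1) 4-7(w=3) 6-8(w=6)}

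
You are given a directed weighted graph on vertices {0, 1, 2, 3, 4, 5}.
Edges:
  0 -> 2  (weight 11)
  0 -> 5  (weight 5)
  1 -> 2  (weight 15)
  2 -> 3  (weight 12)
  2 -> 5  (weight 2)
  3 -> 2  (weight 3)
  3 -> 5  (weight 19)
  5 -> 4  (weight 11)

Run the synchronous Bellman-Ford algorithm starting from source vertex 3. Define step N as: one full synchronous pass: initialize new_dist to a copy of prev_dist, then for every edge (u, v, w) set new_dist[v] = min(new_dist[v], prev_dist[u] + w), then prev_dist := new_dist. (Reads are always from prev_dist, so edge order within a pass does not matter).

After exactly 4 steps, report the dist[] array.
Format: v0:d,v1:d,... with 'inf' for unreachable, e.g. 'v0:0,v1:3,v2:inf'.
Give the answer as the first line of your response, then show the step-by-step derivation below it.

v0:inf,v1:inf,v2:3,v3:0,v4:16,v5:5

step 1: dist = v0:inf,v1:inf,v2:3,v3:0,v4:inf,v5:19
step 2: dist = v0:inf,v1:inf,v2:3,v3:0,v4:30,v5:5
step 3: dist = v0:inf,v1:inf,v2:3,v3:0,v4:16,v5:5
step 4: dist = v0:inf,v1:inf,v2:3,v3:0,v4:16,v5:5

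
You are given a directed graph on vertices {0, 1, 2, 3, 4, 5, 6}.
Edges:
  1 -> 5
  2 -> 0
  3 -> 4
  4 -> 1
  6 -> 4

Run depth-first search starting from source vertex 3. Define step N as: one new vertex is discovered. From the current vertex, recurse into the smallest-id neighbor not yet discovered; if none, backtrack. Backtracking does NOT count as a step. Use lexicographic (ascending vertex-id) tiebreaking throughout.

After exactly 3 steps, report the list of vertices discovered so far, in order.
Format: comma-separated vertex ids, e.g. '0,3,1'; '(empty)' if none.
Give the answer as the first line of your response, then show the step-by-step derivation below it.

3,4,1

step 1: discover 3; path=3; order=3
step 2: discover 4; path=3>4; order=3,4
step 3: discover 1; path=3>4>1; order=3,4,1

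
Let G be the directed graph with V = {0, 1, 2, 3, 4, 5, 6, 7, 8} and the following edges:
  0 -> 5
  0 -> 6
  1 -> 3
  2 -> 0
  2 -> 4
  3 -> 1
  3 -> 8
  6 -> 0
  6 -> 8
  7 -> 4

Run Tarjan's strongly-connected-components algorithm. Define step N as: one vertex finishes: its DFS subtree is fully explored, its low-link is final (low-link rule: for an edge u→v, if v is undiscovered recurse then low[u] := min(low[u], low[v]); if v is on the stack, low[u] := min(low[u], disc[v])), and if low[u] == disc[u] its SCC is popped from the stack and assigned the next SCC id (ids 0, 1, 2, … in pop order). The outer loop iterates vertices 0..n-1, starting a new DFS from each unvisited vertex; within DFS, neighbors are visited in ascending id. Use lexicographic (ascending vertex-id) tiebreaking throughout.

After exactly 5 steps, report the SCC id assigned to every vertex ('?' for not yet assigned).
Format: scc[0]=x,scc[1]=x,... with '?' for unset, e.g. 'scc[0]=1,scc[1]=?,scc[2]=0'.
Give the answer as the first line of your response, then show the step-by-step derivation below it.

scc[0]=2,scc[1]=?,scc[2]=?,scc[3]=?,scc[4]=?,scc[5]=0,scc[6]=2,scc[7]=?,scc[8]=1

step 1: low=(low[0]=0,low[1]=?,low[2]=?,low[3]=?,low[4]=?,low[5]=1,low[6]=?,low[7]=?,low[8]=?); scc=(scc[0]=?,scc[1]=?,scc[2]=?,scc[3]=?,scc[4]=?,scc[5]=0,scc[6]=?,scc[7]=?,scc[8]=?)
step 2: low=(low[0]=0,low[1]=?,low[2]=?,low[3]=?,low[4]=?,low[5]=1,low[6]=0,low[7]=?,low[8]=3); scc=(scc[0]=?,scc[1]=?,scc[2]=?,scc[3]=?,scc[4]=?,scc[5]=0,scc[6]=?,scc[7]=?,scc[8]=1)
step 3: low=(low[0]=0,low[1]=?,low[2]=?,low[3]=?,low[4]=?,low[5]=1,low[6]=0,low[7]=?,low[8]=3); scc=(scc[0]=?,scc[1]=?,scc[2]=?,scc[3]=?,scc[4]=?,scc[5]=0,scc[6]=?,scc[7]=?,scc[8]=1)
step 4: low=(low[0]=0,low[1]=?,low[2]=?,low[3]=?,low[4]=?,low[5]=1,low[6]=0,low[7]=?,low[8]=3); scc=(scc[0]=2,scc[1]=?,scc[2]=?,scc[3]=?,scc[4]=?,scc[5]=0,scc[6]=2,scc[7]=?,scc[8]=1)
step 5: low=(low[0]=0,low[1]=4,low[2]=?,low[3]=4,low[4]=?,low[5]=1,low[6]=0,low[7]=?,low[8]=3); scc=(scc[0]=2,scc[1]=?,scc[2]=?,scc[3]=?,scc[4]=?,scc[5]=0,scc[6]=2,scc[7]=?,scc[8]=1)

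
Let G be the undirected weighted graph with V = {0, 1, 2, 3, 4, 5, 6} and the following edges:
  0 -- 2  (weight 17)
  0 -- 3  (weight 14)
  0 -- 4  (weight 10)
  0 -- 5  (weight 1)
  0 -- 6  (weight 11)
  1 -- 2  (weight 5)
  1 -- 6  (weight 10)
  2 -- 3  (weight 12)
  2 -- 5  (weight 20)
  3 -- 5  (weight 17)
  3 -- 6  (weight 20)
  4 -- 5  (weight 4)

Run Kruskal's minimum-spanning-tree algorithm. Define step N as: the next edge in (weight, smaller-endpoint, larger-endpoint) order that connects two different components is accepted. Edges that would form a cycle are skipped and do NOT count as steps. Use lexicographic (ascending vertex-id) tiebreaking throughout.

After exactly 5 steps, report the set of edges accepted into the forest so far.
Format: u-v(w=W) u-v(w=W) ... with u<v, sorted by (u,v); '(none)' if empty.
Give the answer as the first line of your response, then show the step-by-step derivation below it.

0-5(w=1) 0-6(w=11) 1-2(w=5) 1-6(w=10) 4-5(w=4)

step 1: add edge 0-5 (w=1); MST = {0-5(w=1)}
step 2: add edge 4-5 (w=4); MST = {0-5(w=1) 4-5(w=4)}
step 3: add edge 1-2 (w=5); MST = {0-5(w=1) 1-2(w=5) 4-5(w=4)}
step 4: add edge 1-6 (w=10); MST = {0-5(w=1) 1-2(w=5) 1-6(w=10) 4-5(w=4)}
step 5: add edge 0-6 (w=11); MST = {0-5(w=1) 0-6(w=11) 1-2(w=5) 1-6(w=10) 4-5(w=4)}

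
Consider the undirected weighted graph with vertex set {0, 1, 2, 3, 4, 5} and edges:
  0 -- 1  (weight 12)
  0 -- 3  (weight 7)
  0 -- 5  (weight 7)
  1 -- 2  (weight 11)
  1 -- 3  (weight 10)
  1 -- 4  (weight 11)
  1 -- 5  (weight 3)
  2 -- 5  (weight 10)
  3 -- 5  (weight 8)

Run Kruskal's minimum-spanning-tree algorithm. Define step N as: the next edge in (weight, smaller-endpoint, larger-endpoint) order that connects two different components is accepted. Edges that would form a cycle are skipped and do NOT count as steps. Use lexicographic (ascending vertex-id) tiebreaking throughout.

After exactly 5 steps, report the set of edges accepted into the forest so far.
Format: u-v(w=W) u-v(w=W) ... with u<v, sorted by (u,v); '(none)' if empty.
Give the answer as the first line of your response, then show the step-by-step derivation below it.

0-3(w=7) 0-5(w=7) 1-4(w=11) 1-5(w=3) 2-5(w=10)

step 1: add edge 1-5 (w=3); MST = {1-5(w=3)}
step 2: add edge 0-3 (w=7); MST = {0-3(w=7) 1-5(w=3)}
step 3: add edge 0-5 (w=7); MST = {0-3(w=7) 0-5(w=7) 1-5(w=3)}
step 4: add edge 2-5 (w=10); MST = {0-3(w=7) 0-5(w=7) 1-5(w=3) 2-5(w=10)}
step 5: add edge 1-4 (w=11); MST = {0-3(w=7) 0-5(w=7) 1-4(w=11) 1-5(w=3) 2-5(w=10)}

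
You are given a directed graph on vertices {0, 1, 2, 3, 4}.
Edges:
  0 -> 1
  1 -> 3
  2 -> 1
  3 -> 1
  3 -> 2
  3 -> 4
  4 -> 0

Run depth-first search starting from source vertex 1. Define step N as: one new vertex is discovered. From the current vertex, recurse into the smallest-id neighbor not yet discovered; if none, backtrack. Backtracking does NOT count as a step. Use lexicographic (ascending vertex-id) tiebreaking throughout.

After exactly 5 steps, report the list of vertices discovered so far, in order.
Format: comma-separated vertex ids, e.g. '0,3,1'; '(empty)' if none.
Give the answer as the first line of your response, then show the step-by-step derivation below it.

1,3,2,4,0

step 1: discover 1; path=1; order=1
step 2: discover 3; path=1>3; order=1,3
step 3: discover 2; path=1>3>2; order=1,3,2
step 4: discover 4; path=1>3>4; order=1,3,2,4
step 5: discover 0; path=1>3>4>0; order=1,3,2,4,0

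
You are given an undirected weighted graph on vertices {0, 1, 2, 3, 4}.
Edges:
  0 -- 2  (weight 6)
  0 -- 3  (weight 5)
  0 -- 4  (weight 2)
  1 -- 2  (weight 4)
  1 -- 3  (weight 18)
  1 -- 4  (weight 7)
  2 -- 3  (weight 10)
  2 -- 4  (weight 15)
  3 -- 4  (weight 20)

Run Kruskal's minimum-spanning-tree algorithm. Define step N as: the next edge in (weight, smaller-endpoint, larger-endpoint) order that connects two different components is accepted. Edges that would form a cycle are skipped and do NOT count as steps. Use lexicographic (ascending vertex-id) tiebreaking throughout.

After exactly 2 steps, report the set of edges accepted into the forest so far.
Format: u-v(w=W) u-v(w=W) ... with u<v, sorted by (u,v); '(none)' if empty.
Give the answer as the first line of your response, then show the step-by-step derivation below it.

0-4(w=2) 1-2(w=4)

step 1: add edge 0-4 (w=2); MST = {0-4(w=2)}
step 2: add edge 1-2 (w=4); MST = {0-4(w=2) 1-2(w=4)}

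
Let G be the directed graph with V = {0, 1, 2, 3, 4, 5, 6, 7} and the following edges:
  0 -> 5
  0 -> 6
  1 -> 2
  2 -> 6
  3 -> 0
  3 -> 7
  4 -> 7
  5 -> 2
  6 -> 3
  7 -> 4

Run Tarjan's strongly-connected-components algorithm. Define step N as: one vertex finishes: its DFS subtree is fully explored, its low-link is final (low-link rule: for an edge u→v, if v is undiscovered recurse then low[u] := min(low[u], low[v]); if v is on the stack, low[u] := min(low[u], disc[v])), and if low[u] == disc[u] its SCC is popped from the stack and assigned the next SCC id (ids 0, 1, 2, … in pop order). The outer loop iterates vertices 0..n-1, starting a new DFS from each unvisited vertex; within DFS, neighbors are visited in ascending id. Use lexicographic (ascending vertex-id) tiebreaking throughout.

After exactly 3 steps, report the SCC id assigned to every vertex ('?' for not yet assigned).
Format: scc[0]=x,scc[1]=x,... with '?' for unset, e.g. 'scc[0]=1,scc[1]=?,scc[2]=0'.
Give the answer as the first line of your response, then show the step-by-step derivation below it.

scc[0]=?,scc[1]=?,scc[2]=?,scc[3]=?,scc[4]=0,scc[5]=?,scc[6]=?,scc[7]=0

step 1: low=(low[0]=0,low[1]=?,low[2]=2,low[3]=0,low[4]=5,low[5]=1,low[6]=3,low[7]=5); scc=(scc[0]=?,scc[1]=?,scc[2]=?,scc[3]=?,scc[4]=?,scc[5]=?,scc[6]=?,scc[7]=?)
step 2: low=(low[0]=0,low[1]=?,low[2]=2,low[3]=0,low[4]=5,low[5]=1,low[6]=3,low[7]=5); scc=(scc[0]=?,scc[1]=?,scc[2]=?,scc[3]=?,scc[4]=0,scc[5]=?,scc[6]=?,scc[7]=0)
step 3: low=(low[0]=0,low[1]=?,low[2]=2,low[3]=0,low[4]=5,low[5]=1,low[6]=3,low[7]=5); scc=(scc[0]=?,scc[1]=?,scc[2]=?,scc[3]=?,scc[4]=0,scc[5]=?,scc[6]=?,scc[7]=0)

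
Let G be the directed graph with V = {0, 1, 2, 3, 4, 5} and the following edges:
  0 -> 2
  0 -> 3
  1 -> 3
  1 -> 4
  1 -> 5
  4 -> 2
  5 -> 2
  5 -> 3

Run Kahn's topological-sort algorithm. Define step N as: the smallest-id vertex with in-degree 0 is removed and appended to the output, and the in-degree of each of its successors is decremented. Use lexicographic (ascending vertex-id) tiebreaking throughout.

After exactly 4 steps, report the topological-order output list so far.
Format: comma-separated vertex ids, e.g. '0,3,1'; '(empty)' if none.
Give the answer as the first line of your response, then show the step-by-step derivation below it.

0,1,4,5

step 1: output 0; order=[0]; indeg=(0,0,2,2,1,1)
step 2: output 1; order=[0,1]; indeg=(0,0,2,1,0,0)
step 3: output 4; order=[0,1,4]; indeg=(0,0,1,1,0,0)
step 4: output 5; order=[0,1,4,5]; indeg=(0,0,0,0,0,0)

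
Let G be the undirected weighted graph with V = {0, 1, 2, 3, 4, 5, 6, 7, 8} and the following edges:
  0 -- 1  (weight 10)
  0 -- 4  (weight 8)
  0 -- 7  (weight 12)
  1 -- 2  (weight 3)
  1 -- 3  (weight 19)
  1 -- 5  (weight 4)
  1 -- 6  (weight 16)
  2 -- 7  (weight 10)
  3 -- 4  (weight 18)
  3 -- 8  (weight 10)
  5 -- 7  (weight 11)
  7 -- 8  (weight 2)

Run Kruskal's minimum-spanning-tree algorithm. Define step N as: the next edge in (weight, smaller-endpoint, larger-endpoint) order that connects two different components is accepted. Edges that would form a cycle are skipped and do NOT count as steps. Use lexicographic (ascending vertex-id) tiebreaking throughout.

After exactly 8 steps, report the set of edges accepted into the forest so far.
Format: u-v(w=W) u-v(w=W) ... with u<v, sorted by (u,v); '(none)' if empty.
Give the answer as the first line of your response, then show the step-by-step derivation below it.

0-1(w=10) 0-4(w=8) 1-2(w=3) 1-5(w=4) 1-6(w=16) 2-7(w=10) 3-8(w=10) 7-8(w=2)

step 1: add edge 7-8 (w=2); MST = {7-8(w=2)}
step 2: add edge 1-2 (w=3); MST = {1-2(w=3) 7-8(w=2)}
step 3: add edge 1-5 (w=4); MST = {1-2(w=3) 1-5(w=4) 7-8(w=2)}
step 4: add edge 0-4 (w=8); MST = {0-4(w=8) 1-2(w=3) 1-5(w=4) 7-8(w=2)}
step 5: add edge 0-1 (w=10); MST = {0-1(w=10) 0-4(w=8) 1-2(w=3) 1-5(w=4) 7-8(w=2)}
step 6: add edge 2-7 (w=10); MST = {0-1(w=10) 0-4(w=8) 1-2(w=3) 1-5(w=4) 2-7(w=10) 7-8(w=2)}
step 7: add edge 3-8 (w=10); MST = {0-1(w=10) 0-4(w=8) 1-2(w=3) 1-5(w=4) 2-7(w=10) 3-8(w=10) 7-8(w=2)}
step 8: add edge 1-6 (w=16); MST = {0-1(w=10) 0-4(w=8) 1-2(w=3) 1-5(w=4) 1-6(w=16) 2-7(w=10) 3-8(w=10) 7-8(w=2)}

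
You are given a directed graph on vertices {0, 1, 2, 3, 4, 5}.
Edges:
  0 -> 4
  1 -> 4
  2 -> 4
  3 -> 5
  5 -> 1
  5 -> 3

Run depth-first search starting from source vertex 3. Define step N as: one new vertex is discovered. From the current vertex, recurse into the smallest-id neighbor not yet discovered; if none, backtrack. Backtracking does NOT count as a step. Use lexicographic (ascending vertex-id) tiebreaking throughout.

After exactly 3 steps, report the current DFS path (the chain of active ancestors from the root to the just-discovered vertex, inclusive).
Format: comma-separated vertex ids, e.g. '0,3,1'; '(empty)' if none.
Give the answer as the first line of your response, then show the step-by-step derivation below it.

3,5,1

step 1: discover 3; path=3; order=3
step 2: discover 5; path=3>5; order=3,5
step 3: discover 1; path=3>5>1; order=3,5,1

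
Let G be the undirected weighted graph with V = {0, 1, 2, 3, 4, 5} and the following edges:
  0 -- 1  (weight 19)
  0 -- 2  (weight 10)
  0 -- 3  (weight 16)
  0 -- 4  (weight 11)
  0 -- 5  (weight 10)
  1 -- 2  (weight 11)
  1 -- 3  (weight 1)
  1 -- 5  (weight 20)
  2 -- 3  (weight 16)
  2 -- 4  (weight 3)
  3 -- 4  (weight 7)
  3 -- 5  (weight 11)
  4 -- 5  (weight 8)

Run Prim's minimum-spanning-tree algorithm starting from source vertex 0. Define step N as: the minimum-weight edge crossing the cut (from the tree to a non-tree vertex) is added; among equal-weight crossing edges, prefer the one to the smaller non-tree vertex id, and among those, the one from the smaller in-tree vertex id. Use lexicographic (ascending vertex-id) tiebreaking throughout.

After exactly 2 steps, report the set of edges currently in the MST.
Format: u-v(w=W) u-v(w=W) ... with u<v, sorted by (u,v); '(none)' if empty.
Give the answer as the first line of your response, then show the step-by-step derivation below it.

0-2(w=10) 2-4(w=3)

step 1: add edge 0-2 (w=10); MST = {0-2(w=10)}
step 2: add edge 2-4 (w=3); MST = {0-2(w=10) 2-4(w=3)}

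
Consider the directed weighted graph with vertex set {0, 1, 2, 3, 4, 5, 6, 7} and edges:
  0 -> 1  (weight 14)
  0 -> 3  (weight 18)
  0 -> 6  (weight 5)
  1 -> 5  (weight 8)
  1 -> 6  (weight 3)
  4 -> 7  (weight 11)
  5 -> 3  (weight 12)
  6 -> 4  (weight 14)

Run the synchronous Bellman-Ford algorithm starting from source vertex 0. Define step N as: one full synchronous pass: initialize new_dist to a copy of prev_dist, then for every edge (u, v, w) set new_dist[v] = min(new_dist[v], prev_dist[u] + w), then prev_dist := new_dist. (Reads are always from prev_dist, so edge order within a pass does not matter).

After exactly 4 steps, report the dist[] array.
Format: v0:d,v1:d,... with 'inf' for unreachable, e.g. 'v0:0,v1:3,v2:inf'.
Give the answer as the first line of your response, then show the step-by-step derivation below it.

v0:0,v1:14,v2:inf,v3:18,v4:19,v5:22,v6:5,v7:30

step 1: dist = v0:0,v1:14,v2:inf,v3:18,v4:inf,v5:inf,v6:5,v7:inf
step 2: dist = v0:0,v1:14,v2:inf,v3:18,v4:19,v5:22,v6:5,v7:inf
step 3: dist = v0:0,v1:14,v2:inf,v3:18,v4:19,v5:22,v6:5,v7:30
step 4: dist = v0:0,v1:14,v2:inf,v3:18,v4:19,v5:22,v6:5,v7:30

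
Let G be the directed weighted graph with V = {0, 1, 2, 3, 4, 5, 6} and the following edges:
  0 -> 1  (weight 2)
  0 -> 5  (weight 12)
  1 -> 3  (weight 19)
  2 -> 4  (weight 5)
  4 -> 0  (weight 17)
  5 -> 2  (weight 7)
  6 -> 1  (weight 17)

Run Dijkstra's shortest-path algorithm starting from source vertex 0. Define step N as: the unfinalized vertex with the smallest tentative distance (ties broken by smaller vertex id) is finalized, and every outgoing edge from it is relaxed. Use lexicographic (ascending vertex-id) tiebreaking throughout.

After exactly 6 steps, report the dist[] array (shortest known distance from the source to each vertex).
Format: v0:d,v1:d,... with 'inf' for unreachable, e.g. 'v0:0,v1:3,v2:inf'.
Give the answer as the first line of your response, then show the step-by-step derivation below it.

v0:0,v1:2,v2:19,v3:21,v4:24,v5:12,v6:inf

step 1: dist = v0:0,v1:2,v2:inf,v3:inf,v4:inf,v5:12,v6:inf
step 2: dist = v0:0,v1:2,v2:inf,v3:21,v4:inf,v5:12,v6:inf
step 3: dist = v0:0,v1:2,v2:19,v3:21,v4:inf,v5:12,v6:inf
step 4: dist = v0:0,v1:2,v2:19,v3:21,v4:24,v5:12,v6:inf
step 5: dist = v0:0,v1:2,v2:19,v3:21,v4:24,v5:12,v6:inf
step 6: dist = v0:0,v1:2,v2:19,v3:21,v4:24,v5:12,v6:inf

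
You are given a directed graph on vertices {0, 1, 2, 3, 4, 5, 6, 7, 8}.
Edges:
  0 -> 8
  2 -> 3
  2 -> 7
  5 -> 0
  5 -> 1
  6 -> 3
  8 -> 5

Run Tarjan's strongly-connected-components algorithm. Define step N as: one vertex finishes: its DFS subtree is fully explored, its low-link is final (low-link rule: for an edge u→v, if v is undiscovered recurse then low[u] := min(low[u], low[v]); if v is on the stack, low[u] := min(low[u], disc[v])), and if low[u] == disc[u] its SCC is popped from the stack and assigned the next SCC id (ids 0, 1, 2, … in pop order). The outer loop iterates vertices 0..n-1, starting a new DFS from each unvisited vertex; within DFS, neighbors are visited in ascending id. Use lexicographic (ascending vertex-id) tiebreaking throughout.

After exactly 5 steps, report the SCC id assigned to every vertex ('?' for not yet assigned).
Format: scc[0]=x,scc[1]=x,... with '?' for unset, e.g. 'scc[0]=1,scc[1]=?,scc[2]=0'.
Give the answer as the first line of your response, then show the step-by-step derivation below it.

scc[0]=1,scc[1]=0,scc[2]=?,scc[3]=2,scc[4]=?,scc[5]=1,scc[6]=?,scc[7]=?,scc[8]=1

step 1: low=(low[0]=0,low[1]=3,low[2]=?,low[3]=?,low[4]=?,low[5]=0,low[6]=?,low[7]=?,low[8]=1); scc=(scc[0]=?,scc[1]=0,scc[2]=?,scc[3]=?,scc[4]=?,scc[5]=?,scc[6]=?,scc[7]=?,scc[8]=?)
step 2: low=(low[0]=0,low[1]=3,low[2]=?,low[3]=?,low[4]=?,low[5]=0,low[6]=?,low[7]=?,low[8]=1); scc=(scc[0]=?,scc[1]=0,scc[2]=?,scc[3]=?,scc[4]=?,scc[5]=?,scc[6]=?,scc[7]=?,scc[8]=?)
step 3: low=(low[0]=0,low[1]=3,low[2]=?,low[3]=?,low[4]=?,low[5]=0,low[6]=?,low[7]=?,low[8]=0); scc=(scc[0]=?,scc[1]=0,scc[2]=?,scc[3]=?,scc[4]=?,scc[5]=?,scc[6]=?,scc[7]=?,scc[8]=?)
step 4: low=(low[0]=0,low[1]=3,low[2]=?,low[3]=?,low[4]=?,low[5]=0,low[6]=?,low[7]=?,low[8]=0); scc=(scc[0]=1,scc[1]=0,scc[2]=?,scc[3]=?,scc[4]=?,scc[5]=1,scc[6]=?,scc[7]=?,scc[8]=1)
step 5: low=(low[0]=0,low[1]=3,low[2]=4,low[3]=5,low[4]=?,low[5]=0,low[6]=?,low[7]=?,low[8]=0); scc=(scc[0]=1,scc[1]=0,scc[2]=?,scc[3]=2,scc[4]=?,scc[5]=1,scc[6]=?,scc[7]=?,scc[8]=1)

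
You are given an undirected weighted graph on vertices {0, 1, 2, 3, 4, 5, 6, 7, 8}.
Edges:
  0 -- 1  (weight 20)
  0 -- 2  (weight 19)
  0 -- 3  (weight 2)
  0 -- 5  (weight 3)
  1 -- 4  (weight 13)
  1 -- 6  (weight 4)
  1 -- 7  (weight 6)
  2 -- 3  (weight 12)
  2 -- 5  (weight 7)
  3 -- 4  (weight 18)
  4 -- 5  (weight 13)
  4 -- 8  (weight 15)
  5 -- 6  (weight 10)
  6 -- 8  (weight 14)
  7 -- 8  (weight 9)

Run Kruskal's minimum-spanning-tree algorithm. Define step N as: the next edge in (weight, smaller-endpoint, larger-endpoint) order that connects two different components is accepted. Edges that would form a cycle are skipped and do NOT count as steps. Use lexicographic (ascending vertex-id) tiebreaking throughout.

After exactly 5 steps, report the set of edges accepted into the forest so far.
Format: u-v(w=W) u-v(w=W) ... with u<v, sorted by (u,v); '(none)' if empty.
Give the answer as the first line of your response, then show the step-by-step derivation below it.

0-3(w=2) 0-5(w=3) 1-6(w=4) 1-7(w=6) 2-5(w=7)

step 1: add edge 0-3 (w=2); MST = {0-3(w=2)}
step 2: add edge 0-5 (w=3); MST = {0-3(w=2) 0-5(w=3)}
step 3: add edge 1-6 (w=4); MST = {0-3(w=2) 0-5(w=3) 1-6(w=4)}
step 4: add edge 1-7 (w=6); MST = {0-3(w=2) 0-5(w=3) 1-6(w=4) 1-7(w=6)}
step 5: add edge 2-5 (w=7); MST = {0-3(w=2) 0-5(w=3) 1-6(w=4) 1-7(w=6) 2-5(w=7)}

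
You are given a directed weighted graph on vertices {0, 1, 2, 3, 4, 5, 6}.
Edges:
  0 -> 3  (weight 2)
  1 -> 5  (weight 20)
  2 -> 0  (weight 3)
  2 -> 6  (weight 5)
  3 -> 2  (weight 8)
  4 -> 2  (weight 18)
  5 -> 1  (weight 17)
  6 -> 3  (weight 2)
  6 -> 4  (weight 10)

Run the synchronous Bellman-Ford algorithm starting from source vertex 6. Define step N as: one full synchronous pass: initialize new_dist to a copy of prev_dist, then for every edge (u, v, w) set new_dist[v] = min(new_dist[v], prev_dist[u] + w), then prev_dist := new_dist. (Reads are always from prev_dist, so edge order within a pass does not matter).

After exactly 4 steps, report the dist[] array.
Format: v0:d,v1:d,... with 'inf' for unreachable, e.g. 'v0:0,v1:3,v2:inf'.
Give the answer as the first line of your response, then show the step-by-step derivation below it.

v0:13,v1:inf,v2:10,v3:2,v4:10,v5:inf,v6:0

step 1: dist = v0:inf,v1:inf,v2:inf,v3:2,v4:10,v5:inf,v6:0
step 2: dist = v0:inf,v1:inf,v2:10,v3:2,v4:10,v5:inf,v6:0
step 3: dist = v0:13,v1:inf,v2:10,v3:2,v4:10,v5:inf,v6:0
step 4: dist = v0:13,v1:inf,v2:10,v3:2,v4:10,v5:inf,v6:0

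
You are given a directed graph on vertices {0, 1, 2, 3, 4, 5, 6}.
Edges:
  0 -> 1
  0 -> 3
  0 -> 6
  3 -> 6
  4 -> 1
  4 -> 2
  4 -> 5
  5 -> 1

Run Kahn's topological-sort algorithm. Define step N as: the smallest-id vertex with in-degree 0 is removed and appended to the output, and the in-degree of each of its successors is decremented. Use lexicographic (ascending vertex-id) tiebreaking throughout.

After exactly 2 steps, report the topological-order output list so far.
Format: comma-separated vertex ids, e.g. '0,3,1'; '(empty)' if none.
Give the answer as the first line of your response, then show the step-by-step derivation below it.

0,3

step 1: output 0; order=[0]; indeg=(0,2,1,0,0,1,1)
step 2: output 3; order=[0,3]; indeg=(0,2,1,0,0,1,0)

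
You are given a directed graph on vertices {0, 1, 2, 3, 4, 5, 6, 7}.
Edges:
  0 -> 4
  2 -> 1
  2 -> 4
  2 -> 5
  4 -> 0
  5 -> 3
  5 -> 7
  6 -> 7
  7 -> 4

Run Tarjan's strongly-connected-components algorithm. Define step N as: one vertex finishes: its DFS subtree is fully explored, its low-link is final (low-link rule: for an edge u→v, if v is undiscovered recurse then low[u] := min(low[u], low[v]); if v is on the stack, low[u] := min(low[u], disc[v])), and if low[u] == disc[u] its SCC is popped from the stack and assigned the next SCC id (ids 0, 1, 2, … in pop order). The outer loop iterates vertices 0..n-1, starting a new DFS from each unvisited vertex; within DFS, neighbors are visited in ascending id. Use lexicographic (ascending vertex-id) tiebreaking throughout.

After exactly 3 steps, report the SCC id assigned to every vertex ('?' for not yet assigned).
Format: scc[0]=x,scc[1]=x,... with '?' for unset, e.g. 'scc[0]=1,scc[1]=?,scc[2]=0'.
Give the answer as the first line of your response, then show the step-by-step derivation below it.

scc[0]=0,scc[1]=1,scc[2]=?,scc[3]=?,scc[4]=0,scc[5]=?,scc[6]=?,scc[7]=?

step 1: low=(low[0]=0,low[1]=?,low[2]=?,low[3]=?,low[4]=0,low[5]=?,low[6]=?,low[7]=?); scc=(scc[0]=?,scc[1]=?,scc[2]=?,scc[3]=?,scc[4]=?,scc[5]=?,scc[6]=?,scc[7]=?)
step 2: low=(low[0]=0,low[1]=?,low[2]=?,low[3]=?,low[4]=0,low[5]=?,low[6]=?,low[7]=?); scc=(scc[0]=0,scc[1]=?,scc[2]=?,scc[3]=?,scc[4]=0,scc[5]=?,scc[6]=?,scc[7]=?)
step 3: low=(low[0]=0,low[1]=2,low[2]=?,low[3]=?,low[4]=0,low[5]=?,low[6]=?,low[7]=?); scc=(scc[0]=0,scc[1]=1,scc[2]=?,scc[3]=?,scc[4]=0,scc[5]=?,scc[6]=?,scc[7]=?)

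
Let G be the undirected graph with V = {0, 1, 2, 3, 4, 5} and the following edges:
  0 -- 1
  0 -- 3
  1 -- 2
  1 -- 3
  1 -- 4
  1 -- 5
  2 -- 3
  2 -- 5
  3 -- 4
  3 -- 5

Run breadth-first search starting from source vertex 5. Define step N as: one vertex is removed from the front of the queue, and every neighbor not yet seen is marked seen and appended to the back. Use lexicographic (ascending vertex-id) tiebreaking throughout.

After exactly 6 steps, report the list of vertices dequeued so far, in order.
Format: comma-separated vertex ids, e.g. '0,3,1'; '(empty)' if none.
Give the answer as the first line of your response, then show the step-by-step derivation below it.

5,1,2,3,0,4

step 1: dequeue 5; queue=[1,2,3]; order=5
step 2: dequeue 1; queue=[2,3,0,4]; order=5,1
step 3: dequeue 2; queue=[3,0,4]; order=5,1,2
step 4: dequeue 3; queue=[0,4]; order=5,1,2,3
step 5: dequeue 0; queue=[4]; order=5,1,2,3,0
step 6: dequeue 4; queue=[(empty)]; order=5,1,2,3,0,4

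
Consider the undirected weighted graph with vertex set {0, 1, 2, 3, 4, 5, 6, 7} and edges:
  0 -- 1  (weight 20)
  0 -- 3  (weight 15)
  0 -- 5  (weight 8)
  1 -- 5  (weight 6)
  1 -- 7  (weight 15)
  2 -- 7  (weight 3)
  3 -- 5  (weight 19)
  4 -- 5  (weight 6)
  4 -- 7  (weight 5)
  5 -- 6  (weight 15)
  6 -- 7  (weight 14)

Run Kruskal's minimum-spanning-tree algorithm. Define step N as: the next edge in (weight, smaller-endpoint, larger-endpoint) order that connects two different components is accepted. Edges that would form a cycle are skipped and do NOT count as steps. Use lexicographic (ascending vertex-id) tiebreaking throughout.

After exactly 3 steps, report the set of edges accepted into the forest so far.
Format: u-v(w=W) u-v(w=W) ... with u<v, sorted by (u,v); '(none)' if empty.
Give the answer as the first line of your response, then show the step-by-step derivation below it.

1-5(w=6) 2-7(w=3) 4-7(w=5)

step 1: add edge 2-7 (w=3); MST = {2-7(w=3)}
step 2: add edge 4-7 (w=5); MST = {2-7(w=3) 4-7(w=5)}
step 3: add edge 1-5 (w=6); MST = {1-5(w=6) 2-7(w=3) 4-7(w=5)}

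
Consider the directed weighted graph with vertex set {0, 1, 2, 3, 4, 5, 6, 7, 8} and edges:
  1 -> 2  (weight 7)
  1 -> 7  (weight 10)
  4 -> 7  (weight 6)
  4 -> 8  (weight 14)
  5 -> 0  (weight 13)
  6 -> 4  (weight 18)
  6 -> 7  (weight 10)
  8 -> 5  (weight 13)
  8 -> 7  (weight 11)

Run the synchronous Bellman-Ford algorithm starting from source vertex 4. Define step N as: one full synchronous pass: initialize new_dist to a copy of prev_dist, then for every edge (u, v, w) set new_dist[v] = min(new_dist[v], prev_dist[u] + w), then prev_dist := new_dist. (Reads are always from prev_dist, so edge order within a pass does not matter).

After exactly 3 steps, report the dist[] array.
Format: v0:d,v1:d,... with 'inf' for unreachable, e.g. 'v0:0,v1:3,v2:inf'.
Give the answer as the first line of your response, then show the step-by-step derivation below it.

v0:40,v1:inf,v2:inf,v3:inf,v4:0,v5:27,v6:inf,v7:6,v8:14

step 1: dist = v0:inf,v1:inf,v2:inf,v3:inf,v4:0,v5:inf,v6:inf,v7:6,v8:14
step 2: dist = v0:inf,v1:inf,v2:inf,v3:inf,v4:0,v5:27,v6:inf,v7:6,v8:14
step 3: dist = v0:40,v1:inf,v2:inf,v3:inf,v4:0,v5:27,v6:inf,v7:6,v8:14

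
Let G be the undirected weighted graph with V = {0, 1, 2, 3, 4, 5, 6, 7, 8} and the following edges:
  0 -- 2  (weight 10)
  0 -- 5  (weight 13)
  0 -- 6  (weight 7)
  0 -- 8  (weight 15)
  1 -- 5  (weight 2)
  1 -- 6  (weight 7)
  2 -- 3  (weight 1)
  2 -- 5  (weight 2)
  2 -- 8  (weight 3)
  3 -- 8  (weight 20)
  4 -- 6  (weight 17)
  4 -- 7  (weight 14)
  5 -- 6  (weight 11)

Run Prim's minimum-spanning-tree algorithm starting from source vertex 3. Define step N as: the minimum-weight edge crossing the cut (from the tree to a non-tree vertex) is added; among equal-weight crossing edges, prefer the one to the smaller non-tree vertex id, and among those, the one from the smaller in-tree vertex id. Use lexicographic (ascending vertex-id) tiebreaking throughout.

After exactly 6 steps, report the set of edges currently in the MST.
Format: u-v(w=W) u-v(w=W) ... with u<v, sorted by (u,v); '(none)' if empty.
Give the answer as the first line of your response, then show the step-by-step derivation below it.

0-6(w=7) 1-5(w=2) 1-6(w=7) 2-3(w=1) 2-5(w=2) 2-8(w=3)

step 1: add edge 2-3 (w=1); MST = {2-3(w=1)}
step 2: add edge 2-5 (w=2); MST = {2-3(w=1) 2-5(w=2)}
step 3: add edge 1-5 (w=2); MST = {1-5(w=2) 2-3(w=1) 2-5(w=2)}
step 4: add edge 2-8 (w=3); MST = {1-5(w=2) 2-3(w=1) 2-5(w=2) 2-8(w=3)}
step 5: add edge 1-6 (w=7); MST = {1-5(w=2) 1-6(w=7) 2-3(w=1) 2-5(w=2) 2-8(w=3)}
step 6: add edge 0-6 (w=7); MST = {0-6(w=7) 1-5(w=2) 1-6(w=7) 2-3(w=1) 2-5(w=2) 2-8(w=3)}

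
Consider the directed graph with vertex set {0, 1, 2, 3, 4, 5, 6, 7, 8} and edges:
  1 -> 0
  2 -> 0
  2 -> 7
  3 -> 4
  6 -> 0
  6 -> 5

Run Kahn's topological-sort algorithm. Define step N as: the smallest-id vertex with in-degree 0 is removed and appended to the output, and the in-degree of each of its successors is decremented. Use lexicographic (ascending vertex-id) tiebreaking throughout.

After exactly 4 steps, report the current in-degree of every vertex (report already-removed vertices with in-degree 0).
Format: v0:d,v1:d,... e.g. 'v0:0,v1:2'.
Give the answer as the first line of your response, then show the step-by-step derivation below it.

v0:1,v1:0,v2:0,v3:0,v4:0,v5:1,v6:0,v7:0,v8:0

step 1: output 1; order=[1]; indeg=(2,0,0,0,1,1,0,1,0)
step 2: output 2; order=[1,2]; indeg=(1,0,0,0,1,1,0,0,0)
step 3: output 3; order=[1,2,3]; indeg=(1,0,0,0,0,1,0,0,0)
step 4: output 4; order=[1,2,3,4]; indeg=(1,0,0,0,0,1,0,0,0)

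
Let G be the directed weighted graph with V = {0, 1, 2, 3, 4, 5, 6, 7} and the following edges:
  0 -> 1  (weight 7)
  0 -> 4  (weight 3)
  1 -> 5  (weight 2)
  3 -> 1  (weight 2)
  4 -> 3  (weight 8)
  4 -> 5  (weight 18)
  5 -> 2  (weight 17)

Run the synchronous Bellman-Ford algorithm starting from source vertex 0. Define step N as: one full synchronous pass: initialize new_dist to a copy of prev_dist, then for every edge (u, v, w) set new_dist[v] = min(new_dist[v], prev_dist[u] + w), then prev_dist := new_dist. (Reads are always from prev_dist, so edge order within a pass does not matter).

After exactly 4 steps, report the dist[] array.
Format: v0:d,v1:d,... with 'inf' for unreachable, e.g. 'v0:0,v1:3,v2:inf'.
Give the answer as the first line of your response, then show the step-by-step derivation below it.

v0:0,v1:7,v2:26,v3:11,v4:3,v5:9,v6:inf,v7:inf

step 1: dist = v0:0,v1:7,v2:inf,v3:inf,v4:3,v5:inf,v6:inf,v7:inf
step 2: dist = v0:0,v1:7,v2:inf,v3:11,v4:3,v5:9,v6:inf,v7:inf
step 3: dist = v0:0,v1:7,v2:26,v3:11,v4:3,v5:9,v6:inf,v7:inf
step 4: dist = v0:0,v1:7,v2:26,v3:11,v4:3,v5:9,v6:inf,v7:inf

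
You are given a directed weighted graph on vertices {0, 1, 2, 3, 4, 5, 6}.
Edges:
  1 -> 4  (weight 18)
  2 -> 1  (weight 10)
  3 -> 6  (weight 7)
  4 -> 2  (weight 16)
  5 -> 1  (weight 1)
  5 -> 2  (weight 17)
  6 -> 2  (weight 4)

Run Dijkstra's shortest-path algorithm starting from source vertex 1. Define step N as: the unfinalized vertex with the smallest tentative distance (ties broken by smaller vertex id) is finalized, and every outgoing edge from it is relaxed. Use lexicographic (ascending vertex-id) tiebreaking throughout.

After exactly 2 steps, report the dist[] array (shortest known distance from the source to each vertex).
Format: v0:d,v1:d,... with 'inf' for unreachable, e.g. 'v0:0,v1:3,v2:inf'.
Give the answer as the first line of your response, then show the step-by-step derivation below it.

v0:inf,v1:0,v2:34,v3:inf,v4:18,v5:inf,v6:inf

step 1: dist = v0:inf,v1:0,v2:inf,v3:inf,v4:18,v5:inf,v6:inf
step 2: dist = v0:inf,v1:0,v2:34,v3:inf,v4:18,v5:inf,v6:inf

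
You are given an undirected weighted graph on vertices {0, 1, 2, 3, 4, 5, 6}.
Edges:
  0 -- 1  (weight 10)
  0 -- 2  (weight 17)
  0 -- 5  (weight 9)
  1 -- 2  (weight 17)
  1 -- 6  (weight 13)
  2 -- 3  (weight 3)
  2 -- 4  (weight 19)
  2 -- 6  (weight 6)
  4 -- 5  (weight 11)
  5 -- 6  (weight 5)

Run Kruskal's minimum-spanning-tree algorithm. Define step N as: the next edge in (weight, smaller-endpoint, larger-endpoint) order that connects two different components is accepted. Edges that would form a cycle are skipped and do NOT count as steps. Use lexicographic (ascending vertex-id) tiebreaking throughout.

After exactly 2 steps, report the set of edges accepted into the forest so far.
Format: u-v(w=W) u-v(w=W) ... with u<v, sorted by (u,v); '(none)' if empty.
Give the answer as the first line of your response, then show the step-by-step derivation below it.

2-3(w=3) 5-6(w=5)

step 1: add edge 2-3 (w=3); MST = {2-3(w=3)}
step 2: add edge 5-6 (w=5); MST = {2-3(w=3) 5-6(w=5)}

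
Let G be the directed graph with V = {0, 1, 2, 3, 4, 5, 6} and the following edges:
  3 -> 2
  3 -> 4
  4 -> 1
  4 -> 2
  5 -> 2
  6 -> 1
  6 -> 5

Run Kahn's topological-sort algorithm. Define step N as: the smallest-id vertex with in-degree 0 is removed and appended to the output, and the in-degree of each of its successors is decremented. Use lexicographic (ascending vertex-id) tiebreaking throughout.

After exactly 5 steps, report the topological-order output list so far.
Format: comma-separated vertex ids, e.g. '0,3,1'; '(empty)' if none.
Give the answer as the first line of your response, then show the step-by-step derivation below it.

0,3,4,6,1

step 1: output 0; order=[0]; indeg=(0,2,3,0,1,1,0)
step 2: output 3; order=[0,3]; indeg=(0,2,2,0,0,1,0)
step 3: output 4; order=[0,3,4]; indeg=(0,1,1,0,0,1,0)
step 4: output 6; order=[0,3,4,6]; indeg=(0,0,1,0,0,0,0)
step 5: output 1; order=[0,3,4,6,1]; indeg=(0,0,1,0,0,0,0)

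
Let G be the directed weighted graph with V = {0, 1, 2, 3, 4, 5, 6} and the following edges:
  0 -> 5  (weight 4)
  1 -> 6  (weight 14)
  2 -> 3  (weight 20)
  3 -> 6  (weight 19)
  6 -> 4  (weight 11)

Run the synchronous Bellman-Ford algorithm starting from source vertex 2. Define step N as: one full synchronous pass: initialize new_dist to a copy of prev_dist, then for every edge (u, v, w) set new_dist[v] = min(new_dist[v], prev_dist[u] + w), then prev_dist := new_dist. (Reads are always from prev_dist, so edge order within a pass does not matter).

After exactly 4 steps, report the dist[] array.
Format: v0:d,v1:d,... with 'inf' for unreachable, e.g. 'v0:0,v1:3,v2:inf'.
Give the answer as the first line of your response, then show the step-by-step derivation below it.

v0:inf,v1:inf,v2:0,v3:20,v4:50,v5:inf,v6:39

step 1: dist = v0:inf,v1:inf,v2:0,v3:20,v4:inf,v5:inf,v6:inf
step 2: dist = v0:inf,v1:inf,v2:0,v3:20,v4:inf,v5:inf,v6:39
step 3: dist = v0:inf,v1:inf,v2:0,v3:20,v4:50,v5:inf,v6:39
step 4: dist = v0:inf,v1:inf,v2:0,v3:20,v4:50,v5:inf,v6:39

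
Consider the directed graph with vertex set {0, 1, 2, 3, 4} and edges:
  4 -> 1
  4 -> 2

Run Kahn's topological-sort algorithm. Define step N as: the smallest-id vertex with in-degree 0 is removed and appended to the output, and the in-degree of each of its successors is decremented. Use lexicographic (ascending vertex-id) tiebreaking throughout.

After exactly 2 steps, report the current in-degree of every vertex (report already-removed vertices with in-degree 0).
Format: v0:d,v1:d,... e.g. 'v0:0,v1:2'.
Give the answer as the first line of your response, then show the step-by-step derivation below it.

v0:0,v1:1,v2:1,v3:0,v4:0

step 1: output 0; order=[0]; indeg=(0,1,1,0,0)
step 2: output 3; order=[0,3]; indeg=(0,1,1,0,0)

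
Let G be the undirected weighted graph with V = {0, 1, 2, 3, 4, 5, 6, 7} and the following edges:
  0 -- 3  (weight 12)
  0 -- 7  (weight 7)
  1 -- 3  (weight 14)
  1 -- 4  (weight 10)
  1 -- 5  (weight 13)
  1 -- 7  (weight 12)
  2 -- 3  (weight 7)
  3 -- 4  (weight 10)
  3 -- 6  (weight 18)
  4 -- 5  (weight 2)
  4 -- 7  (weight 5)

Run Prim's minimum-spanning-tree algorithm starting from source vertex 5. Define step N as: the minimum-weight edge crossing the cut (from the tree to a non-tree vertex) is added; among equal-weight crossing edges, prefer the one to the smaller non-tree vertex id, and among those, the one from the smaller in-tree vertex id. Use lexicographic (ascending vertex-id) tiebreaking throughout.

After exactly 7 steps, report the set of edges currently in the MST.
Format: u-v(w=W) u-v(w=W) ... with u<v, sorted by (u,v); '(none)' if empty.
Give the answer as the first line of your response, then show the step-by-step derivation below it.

0-7(w=7) 1-4(w=10) 2-3(w=7) 3-4(w=10) 3-6(w=18) 4-5(w=2) 4-7(w=5)

step 1: add edge 4-5 (w=2); MST = {4-5(w=2)}
step 2: add edge 4-7 (w=5); MST = {4-5(w=2) 4-7(w=5)}
step 3: add edge 0-7 (w=7); MST = {0-7(w=7) 4-5(w=2) 4-7(w=5)}
step 4: add edge 1-4 (w=10); MST = {0-7(w=7) 1-4(w=10) 4-5(w=2) 4-7(w=5)}
step 5: add edge 3-4 (w=10); MST = {0-7(w=7) 1-4(w=10) 3-4(w=10) 4-5(w=2) 4-7(w=5)}
step 6: add edge 2-3 (w=7); MST = {0-7(w=7) 1-4(w=10) 2-3(w=7) 3-4(w=10) 4-5(w=2) 4-7(w=5)}
step 7: add edge 3-6 (w=18); MST = {0-7(w=7) 1-4(w=10) 2-3(w=7) 3-4(w=10) 3-6(w=18) 4-5(w=2) 4-7(w=5)}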